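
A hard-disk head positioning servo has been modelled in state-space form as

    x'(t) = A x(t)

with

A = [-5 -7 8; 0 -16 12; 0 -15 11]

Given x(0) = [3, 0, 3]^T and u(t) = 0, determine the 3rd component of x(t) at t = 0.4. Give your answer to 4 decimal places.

det(sI - A) = s^3 - (tr A)s^2 + (M11 + M22 + M33)s - det A, where Mii is the 2×2 principal minor of A obtained by deleting row i and column i.
tr A = (-5) + (-16) + 11 = -10; M11 = (-16)·11 - 12·(-15) = -176 - (-180) = 4; M22 = (-5)·11 - 8·0 = -55 - 0 = -55; M33 = (-5)·(-16) - (-7)·0 = 80 - 0 = 80; sum of minors = 29.
det A = (-5)·((-16)·11 - 12·(-15)) - (-7)·(0·11 - 12·0) + 8·(0·(-15) - (-16)·0) = (-5)·4 - (-7)·0 + 8·0 = -20.
So p(s) = det(sI - A) = s^3 + 10s^2 + 29s + 20.
Rational-root test: any integer root divides 20. Testing small divisors, s = -1 works: p(-1) = -1 + 10 + (-29) + 20 = 0, so (s + 1) is a factor.
Dividing, p(s) = (s + 1)(s^2 + 9s + 20).
Factor s^2 + 9s + 20: two numbers with sum -9 and product 20 are -4 and -5, so s^2 + 9s + 20 = (s + 4)(s + 5).
Hence p(s) = (s + 1) (s + 4) (s + 5), with roots -5, -4, -1.
The eigenvalues -5, -4, -1 are distinct and real, so A is diagonalisable and x(t) = e^{At} x(0) = V diag(e^{λ_i t}) V^{-1} x(0), where the columns of V are the eigenvectors.
λ = -5: A - (-5)I = [[0, -7, 8], [0, -11, 12], [0, -15, 16]]. v must be orthogonal to every row; (row 1) × (row 2) = [4, 0, 0], so take v_1 = [1, 0, 0]^T.
λ = -4: A - (-4)I = [[-1, -7, 8], [0, -12, 12], [0, -15, 15]]. v must be orthogonal to every row; (row 1) × (row 2) = [12, 12, 12], so take v_2 = [1, 1, 1]^T.
λ = -1: A - (-1)I = [[-4, -7, 8], [0, -15, 12], [0, -15, 12]]. v must be orthogonal to every row; (row 1) × (row 2) = [36, 48, 60], so take v_3 = [3, 4, 5]^T.
V = [v_1 v_2 v_3] = [[1, 1, 3], [0, 1, 4], [0, 1, 5]] has det V = 1, so V^{-1} = adj(V)/det V = [[1, -2, 1], [0, 5, -4], [0, -1, 1]].
Modal coordinates z(0) = V^{-1} x(0): 1·3 + (-2)·0 + 1·3 = 6; 0·3 + 5·0 + (-4)·3 = -12; 0·3 + (-1)·0 + 1·3 = 3; so z(0) = [6, -12, 3]^T.
x_3(t) = Σ_i (v_i)_3 · z_i(0) · e^{λ_i t} (row 3 of V times the modal terms).
x_3(0.4) = 0·6·e^{-5·0.4} + 1·(-12)·e^{-4·0.4} + 5·3·e^{-1·0.4} = 0·0.135335 + (-12)·0.201897 + 15·0.670320 = 7.6320.

7.6320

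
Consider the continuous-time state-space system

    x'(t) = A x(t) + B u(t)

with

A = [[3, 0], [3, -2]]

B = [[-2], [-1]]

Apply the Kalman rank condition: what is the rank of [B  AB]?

2

AB = [[-6], [-4]]
Controllability matrix C = [B  AB] = [[-2, -6], [-1, -4]]
det(C) = (-2)·(-4) - (-6)·(-1) = 8 - 6 = 2 ≠ 0, so rank(C) = 2.
rank(C) = 2 = n, so the pair (A, B) is completely controllable.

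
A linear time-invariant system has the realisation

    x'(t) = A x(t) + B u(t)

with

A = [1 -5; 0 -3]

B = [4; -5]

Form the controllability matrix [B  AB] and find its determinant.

AB = [[29], [15]]
Controllability matrix C = [B  AB] = [[4, 29], [-5, 15]]
det(C) = 4·15 - 29·(-5) = 60 - (-145) = 205
Since det(C) ≠ 0, rank(C) = 2 and the system is completely controllable.

205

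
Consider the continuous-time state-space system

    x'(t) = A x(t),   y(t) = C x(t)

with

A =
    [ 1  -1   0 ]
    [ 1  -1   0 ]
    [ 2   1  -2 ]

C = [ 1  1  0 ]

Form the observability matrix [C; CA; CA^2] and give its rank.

CA = [[2, -2, 0]]
CA^2 = [[0, 0, 0]]
Observability matrix O = [C; CA; CA^2] = [[1, 1, 0], [2, -2, 0], [0, 0, 0]]
Column 3 of O is identically zero, so rank(O) ≤ 2.
The 2×2 minor from rows 1, 2, columns 1, 2 is 1·(-2) - 1·2 = -2 - 2 = -4 ≠ 0, so rank(O) = 2.
rank(O) = 2 < n = 3, so the pair (A, C) is not completely observable.

2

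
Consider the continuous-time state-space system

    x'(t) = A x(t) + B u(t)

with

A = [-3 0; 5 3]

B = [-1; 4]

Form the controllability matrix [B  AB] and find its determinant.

-19

AB = [[3], [7]]
Controllability matrix C = [B  AB] = [[-1, 3], [4, 7]]
det(C) = (-1)·7 - 3·4 = -7 - 12 = -19
Since det(C) ≠ 0, rank(C) = 2 and the system is completely controllable.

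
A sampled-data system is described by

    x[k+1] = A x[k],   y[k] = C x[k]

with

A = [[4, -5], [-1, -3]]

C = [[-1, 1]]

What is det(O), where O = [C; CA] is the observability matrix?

3

CA = [[-5, 2]]
Observability matrix O = [C; CA] = [[-1, 1], [-5, 2]]
det(O) = (-1)·2 - 1·(-5) = -2 - (-5) = 3
Since det(O) ≠ 0, rank(O) = 2 and the system is completely observable.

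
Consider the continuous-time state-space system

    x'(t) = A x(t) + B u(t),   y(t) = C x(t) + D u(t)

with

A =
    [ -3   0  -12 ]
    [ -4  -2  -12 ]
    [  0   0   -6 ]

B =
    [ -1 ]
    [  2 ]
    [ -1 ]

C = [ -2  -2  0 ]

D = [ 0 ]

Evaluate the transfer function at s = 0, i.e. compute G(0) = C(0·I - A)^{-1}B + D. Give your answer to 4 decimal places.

-3.3333

G(0) = C(-A)^{-1}B + D = -C A^{-1} B + D.
det A = -36, so A^{-1} = (1/-36)·adj(A) = [[-1/3, 0, 2/3], [2/3, -1/2, -1/3], [0, 0, -1/6]]
A^{-1} B = [-1/3, -4/3, 1/6]^T
C A^{-1} B = 10/3
G(0) = D - C A^{-1} B = 0 - (10/3) = -10/3 ≈ -3.3333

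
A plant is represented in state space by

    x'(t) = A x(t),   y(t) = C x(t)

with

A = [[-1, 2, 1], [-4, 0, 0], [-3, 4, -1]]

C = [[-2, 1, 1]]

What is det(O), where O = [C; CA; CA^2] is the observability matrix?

190

CA = [[-5, 0, -3]]
CA^2 = [[14, -22, -2]]
Observability matrix O = [C; CA; CA^2] = [[-2, 1, 1], [-5, 0, -3], [14, -22, -2]]
Expanding along the first row, det(O) = (-2)·(0·(-2) - (-3)·(-22)) - 1·((-5)·(-2) - (-3)·14) + 1·((-5)·(-22) - 0·14) = (-2)·(-66) - 1·52 + 1·110 = 190
Since det(O) ≠ 0, rank(O) = 3 and the system is completely observable.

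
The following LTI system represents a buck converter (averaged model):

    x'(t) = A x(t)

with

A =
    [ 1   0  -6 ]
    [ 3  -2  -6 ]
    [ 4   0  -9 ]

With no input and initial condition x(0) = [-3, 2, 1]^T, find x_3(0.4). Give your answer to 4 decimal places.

det(sI - A) = s^3 - (tr A)s^2 + (M11 + M22 + M33)s - det A, where Mii is the 2×2 principal minor of A obtained by deleting row i and column i.
tr A = 1 + (-2) + (-9) = -10; M11 = (-2)·(-9) - (-6)·0 = 18 - 0 = 18; M22 = 1·(-9) - (-6)·4 = -9 - (-24) = 15; M33 = 1·(-2) - 0·3 = -2 - 0 = -2; sum of minors = 31.
det A = 1·((-2)·(-9) - (-6)·0) - 0·(3·(-9) - (-6)·4) + (-6)·(3·0 - (-2)·4) = 1·18 - 0·(-3) + (-6)·8 = -30.
So p(s) = det(sI - A) = s^3 + 10s^2 + 31s + 30.
Rational-root test: any integer root divides 30. Testing small divisors, s = -2 works: p(-2) = -8 + 40 + (-62) + 30 = 0, so (s + 2) is a factor.
Dividing, p(s) = (s + 2)(s^2 + 8s + 15).
Factor s^2 + 8s + 15: two numbers with sum -8 and product 15 are -3 and -5, so s^2 + 8s + 15 = (s + 3)(s + 5).
Hence p(s) = (s + 2) (s + 3) (s + 5), with roots -5, -3, -2.
The eigenvalues -5, -3, -2 are distinct and real, so A is diagonalisable and x(t) = e^{At} x(0) = V diag(e^{λ_i t}) V^{-1} x(0), where the columns of V are the eigenvectors.
λ = -5: A - (-5)I = [[6, 0, -6], [3, 3, -6], [4, 0, -4]]. v must be orthogonal to every row; (row 1) × (row 2) = [18, 18, 18], so take v_1 = [1, 1, 1]^T.
λ = -3: A - (-3)I = [[4, 0, -6], [3, 1, -6], [4, 0, -6]]. v must be orthogonal to every row; (row 1) × (row 2) = [6, 6, 4], so take v_2 = [-3, -3, -2]^T.
λ = -2: A - (-2)I = [[3, 0, -6], [3, 0, -6], [4, 0, -7]]. v must be orthogonal to every row; (row 1) × (row 3) = [0, -3, 0], so take v_3 = [0, 1, 0]^T.
V = [v_1 v_2 v_3] = [[1, -3, 0], [1, -3, 1], [1, -2, 0]] has det V = -1, so V^{-1} = adj(V)/det V = [[-2, 0, 3], [-1, 0, 1], [-1, 1, 0]].
Modal coordinates z(0) = V^{-1} x(0): (-2)·(-3) + 0·2 + 3·1 = 9; (-1)·(-3) + 0·2 + 1·1 = 4; (-1)·(-3) + 1·2 + 0·1 = 5; so z(0) = [9, 4, 5]^T.
x_3(t) = Σ_i (v_i)_3 · z_i(0) · e^{λ_i t} (row 3 of V times the modal terms).
x_3(0.4) = 1·9·e^{-5·0.4} + (-2)·4·e^{-3·0.4} + 0·5·e^{-2·0.4} = 9·0.135335 + (-8)·0.301194 + 0·0.449329 = -1.1915.

-1.1915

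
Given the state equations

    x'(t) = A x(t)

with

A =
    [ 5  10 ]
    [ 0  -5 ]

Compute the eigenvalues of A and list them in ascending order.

-5, 5

det(sI - A) = s^2 - (tr A)s + det A, with tr A = 5 + (-5) = 0 and det A = 5·(-5) - 10·0 = -25 - 0 = -25.
So p(s) = det(sI - A) = s^2 - 25.
Factor s^2 - 25: two numbers with sum 0 and product -25 are 5 and -5, so s^2 - 25 = (s - 5)(s + 5).
Hence p(s) = (s - 5) (s + 5), with roots -5, 5.
At least one eigenvalue has non-negative real part, so the system is not asymptotically stable.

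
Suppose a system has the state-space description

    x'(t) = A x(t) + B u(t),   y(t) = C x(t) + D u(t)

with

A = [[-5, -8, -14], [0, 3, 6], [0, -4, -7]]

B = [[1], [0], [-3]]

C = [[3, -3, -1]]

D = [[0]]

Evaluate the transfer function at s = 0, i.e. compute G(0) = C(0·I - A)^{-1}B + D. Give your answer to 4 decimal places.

G(0) = C(-A)^{-1}B + D = -C A^{-1} B + D.
det A = -15, so A^{-1} = (1/-15)·adj(A) = [[-1/5, 0, 2/5], [0, -7/3, -2], [0, 4/3, 1]]
A^{-1} B = [-7/5, 6, -3]^T
C A^{-1} B = -96/5
G(0) = D - C A^{-1} B = 0 - (-96/5) = 96/5 ≈ 19.2000

19.2000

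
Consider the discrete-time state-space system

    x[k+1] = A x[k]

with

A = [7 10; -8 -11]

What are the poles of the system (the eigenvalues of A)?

det(zI - A) = z^2 - (tr A)z + det A, with tr A = 7 + (-11) = -4 and det A = 7·(-11) - 10·(-8) = -77 - (-80) = 3.
So p(z) = det(zI - A) = z^2 + 4z + 3.
Factor z^2 + 4z + 3: two numbers with sum -4 and product 3 are -1 and -3, so z^2 + 4z + 3 = (z + 1)(z + 3).
Hence p(z) = (z + 1) (z + 3), with roots -3, -1.

-3, -1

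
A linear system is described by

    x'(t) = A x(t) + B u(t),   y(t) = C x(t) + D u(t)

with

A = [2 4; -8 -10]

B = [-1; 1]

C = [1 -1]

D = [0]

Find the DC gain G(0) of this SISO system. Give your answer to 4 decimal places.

-1.0000

G(0) = C(-A)^{-1}B + D = -C A^{-1} B + D.
det A = 12, so A^{-1} = (1/12)·adj(A) = [[-5/6, -1/3], [2/3, 1/6]]
A^{-1} B = [1/2, -1/2]^T
C A^{-1} B = 1
G(0) = D - C A^{-1} B = 0 - (1) = -1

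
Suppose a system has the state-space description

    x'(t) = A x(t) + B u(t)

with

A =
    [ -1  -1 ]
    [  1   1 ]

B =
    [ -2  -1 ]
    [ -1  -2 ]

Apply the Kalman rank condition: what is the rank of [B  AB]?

AB = [[3, 3], [-3, -3]]
Controllability matrix C = [B  AB] = [[-2, -1, 3, 3], [-1, -2, -3, -3]]
Take the 2×2 submatrix of C formed by columns 1, 2: [[-2, -1], [-1, -2]]. Its determinant is (-2)·(-2) - (-1)·(-1) = 4 - 1 = 3 ≠ 0.
So rank(C) ≥ 2; since C has 2 rows, rank(C) = 2.
rank(C) = 2 = n, so the pair (A, B) is completely controllable.

2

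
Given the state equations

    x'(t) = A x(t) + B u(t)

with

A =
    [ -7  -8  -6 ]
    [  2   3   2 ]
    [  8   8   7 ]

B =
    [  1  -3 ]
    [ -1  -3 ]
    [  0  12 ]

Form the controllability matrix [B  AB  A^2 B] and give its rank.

2

AB = [[1, -27], [-1, 9], [0, 36]]
A^2B = [[1, -99], [-1, 45], [0, 108]]
Controllability matrix C = [B  AB  A^2B] = [[1, -3, 1, -27, 1, -99], [-1, -3, -1, 9, -1, 45], [0, 12, 0, 36, 0, 108]]
The rows r1, r2, r3 of C are linearly dependent: 2·r1 + 2·r2 + r3 = 0 (check each entry), so rank(C) ≤ 2.
The 2×2 minor from rows 1, 2, columns 1, 2 is 1·(-3) - (-3)·(-1) = -3 - 3 = -6 ≠ 0, so rank(C) = 2.
rank(C) = 2 < n = 3, so the pair (A, B) is not completely controllable.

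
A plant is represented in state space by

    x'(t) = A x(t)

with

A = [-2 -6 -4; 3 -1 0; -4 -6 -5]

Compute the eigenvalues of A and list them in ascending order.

-4, -3, -1

det(sI - A) = s^3 - (tr A)s^2 + (M11 + M22 + M33)s - det A, where Mii is the 2×2 principal minor of A obtained by deleting row i and column i.
tr A = (-2) + (-1) + (-5) = -8; M11 = (-1)·(-5) - 0·(-6) = 5 - 0 = 5; M22 = (-2)·(-5) - (-4)·(-4) = 10 - 16 = -6; M33 = (-2)·(-1) - (-6)·3 = 2 - (-18) = 20; sum of minors = 19.
det A = (-2)·((-1)·(-5) - 0·(-6)) - (-6)·(3·(-5) - 0·(-4)) + (-4)·(3·(-6) - (-1)·(-4)) = (-2)·5 - (-6)·(-15) + (-4)·(-22) = -12.
So p(s) = det(sI - A) = s^3 + 8s^2 + 19s + 12.
Rational-root test: any integer root divides 12. Testing small divisors, s = -1 works: p(-1) = -1 + 8 + (-19) + 12 = 0, so (s + 1) is a factor.
Dividing, p(s) = (s + 1)(s^2 + 7s + 12).
Factor s^2 + 7s + 12: two numbers with sum -7 and product 12 are -3 and -4, so s^2 + 7s + 12 = (s + 3)(s + 4).
Hence p(s) = (s + 1) (s + 3) (s + 4), with roots -4, -3, -1.
All eigenvalues have negative real part, so the system is asymptotically stable.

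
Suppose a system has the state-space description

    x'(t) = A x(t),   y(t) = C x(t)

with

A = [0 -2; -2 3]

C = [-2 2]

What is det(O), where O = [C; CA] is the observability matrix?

-12

CA = [[-4, 10]]
Observability matrix O = [C; CA] = [[-2, 2], [-4, 10]]
det(O) = (-2)·10 - 2·(-4) = -20 - (-8) = -12
Since det(O) ≠ 0, rank(O) = 2 and the system is completely observable.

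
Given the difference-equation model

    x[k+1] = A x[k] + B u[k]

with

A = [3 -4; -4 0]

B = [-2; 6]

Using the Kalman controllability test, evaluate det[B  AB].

164

AB = [[-30], [8]]
Controllability matrix C = [B  AB] = [[-2, -30], [6, 8]]
det(C) = (-2)·8 - (-30)·6 = -16 - (-180) = 164
Since det(C) ≠ 0, rank(C) = 2 and the system is completely controllable.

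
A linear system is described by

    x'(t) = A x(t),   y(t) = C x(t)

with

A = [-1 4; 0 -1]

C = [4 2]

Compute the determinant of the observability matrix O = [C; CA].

64

CA = [[-4, 14]]
Observability matrix O = [C; CA] = [[4, 2], [-4, 14]]
det(O) = 4·14 - 2·(-4) = 56 - (-8) = 64
Since det(O) ≠ 0, rank(O) = 2 and the system is completely observable.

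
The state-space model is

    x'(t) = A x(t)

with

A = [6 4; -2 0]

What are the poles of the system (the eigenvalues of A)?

2, 4

det(sI - A) = s^2 - (tr A)s + det A, with tr A = 6 + 0 = 6 and det A = 6·0 - 4·(-2) = 0 - (-8) = 8.
So p(s) = det(sI - A) = s^2 - 6s + 8.
Factor s^2 - 6s + 8: two numbers with sum 6 and product 8 are 4 and 2, so s^2 - 6s + 8 = (s - 4)(s - 2).
Hence p(s) = (s - 4) (s - 2), with roots 2, 4.
At least one eigenvalue has non-negative real part, so the system is not asymptotically stable.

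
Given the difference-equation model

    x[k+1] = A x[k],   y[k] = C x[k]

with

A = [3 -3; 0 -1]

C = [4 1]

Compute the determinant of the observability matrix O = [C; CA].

-64

CA = [[12, -13]]
Observability matrix O = [C; CA] = [[4, 1], [12, -13]]
det(O) = 4·(-13) - 1·12 = -52 - 12 = -64
Since det(O) ≠ 0, rank(O) = 2 and the system is completely observable.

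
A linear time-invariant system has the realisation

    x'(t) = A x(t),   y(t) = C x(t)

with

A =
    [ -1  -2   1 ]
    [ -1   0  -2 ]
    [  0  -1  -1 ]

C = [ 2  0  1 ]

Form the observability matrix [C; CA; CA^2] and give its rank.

CA = [[-2, -5, 1]]
CA^2 = [[7, 3, 7]]
Observability matrix O = [C; CA; CA^2] = [[2, 0, 1], [-2, -5, 1], [7, 3, 7]]
det(O) = 2·((-5)·7 - 1·3) - 0·((-2)·7 - 1·7) + 1·((-2)·3 - (-5)·7) = 2·(-38) - 0·(-21) + 1·29 = -47 ≠ 0, so rank(O) = 3.
rank(O) = 3 = n, so the pair (A, C) is completely observable.

3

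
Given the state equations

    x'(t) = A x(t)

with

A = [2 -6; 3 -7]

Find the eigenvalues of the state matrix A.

-4, -1

det(sI - A) = s^2 - (tr A)s + det A, with tr A = 2 + (-7) = -5 and det A = 2·(-7) - (-6)·3 = -14 - (-18) = 4.
So p(s) = det(sI - A) = s^2 + 5s + 4.
Factor s^2 + 5s + 4: two numbers with sum -5 and product 4 are -1 and -4, so s^2 + 5s + 4 = (s + 1)(s + 4).
Hence p(s) = (s + 1) (s + 4), with roots -4, -1.
All eigenvalues have negative real part, so the system is asymptotically stable.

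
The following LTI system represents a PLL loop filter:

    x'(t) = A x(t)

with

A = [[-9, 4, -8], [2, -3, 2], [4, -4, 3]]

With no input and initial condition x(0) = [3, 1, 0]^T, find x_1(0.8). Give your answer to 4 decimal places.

det(sI - A) = s^3 - (tr A)s^2 + (M11 + M22 + M33)s - det A, where Mii is the 2×2 principal minor of A obtained by deleting row i and column i.
tr A = (-9) + (-3) + 3 = -9; M11 = (-3)·3 - 2·(-4) = -9 - (-8) = -1; M22 = (-9)·3 - (-8)·4 = -27 - (-32) = 5; M33 = (-9)·(-3) - 4·2 = 27 - 8 = 19; sum of minors = 23.
det A = (-9)·((-3)·3 - 2·(-4)) - 4·(2·3 - 2·4) + (-8)·(2·(-4) - (-3)·4) = (-9)·(-1) - 4·(-2) + (-8)·4 = -15.
So p(s) = det(sI - A) = s^3 + 9s^2 + 23s + 15.
Rational-root test: any integer root divides 15. Testing small divisors, s = -1 works: p(-1) = -1 + 9 + (-23) + 15 = 0, so (s + 1) is a factor.
Dividing, p(s) = (s + 1)(s^2 + 8s + 15).
Factor s^2 + 8s + 15: two numbers with sum -8 and product 15 are -3 and -5, so s^2 + 8s + 15 = (s + 3)(s + 5).
Hence p(s) = (s + 1) (s + 3) (s + 5), with roots -5, -3, -1.
The eigenvalues -5, -3, -1 are distinct and real, so A is diagonalisable and x(t) = e^{At} x(0) = V diag(e^{λ_i t}) V^{-1} x(0), where the columns of V are the eigenvectors.
λ = -5: A - (-5)I = [[-4, 4, -8], [2, 2, 2], [4, -4, 8]]. v must be orthogonal to every row; (row 1) × (row 2) = [24, -8, -16], so take v_1 = [3, -1, -2]^T.
λ = -3: A - (-3)I = [[-6, 4, -8], [2, 0, 2], [4, -4, 6]]. v must be orthogonal to every row; (row 1) × (row 2) = [8, -4, -8], so take v_2 = [-2, 1, 2]^T.
λ = -1: A - (-1)I = [[-8, 4, -8], [2, -2, 2], [4, -4, 4]]. v must be orthogonal to every row; (row 1) × (row 2) = [-8, 0, 8], so take v_3 = [-1, 0, 1]^T.
V = [v_1 v_2 v_3] = [[3, -2, -1], [-1, 1, 0], [-2, 2, 1]] has det V = 1, so V^{-1} = adj(V)/det V = [[1, 0, 1], [1, 1, 1], [0, -2, 1]].
Modal coordinates z(0) = V^{-1} x(0): 1·3 + 0·1 + 1·0 = 3; 1·3 + 1·1 + 1·0 = 4; 0·3 + (-2)·1 + 1·0 = -2; so z(0) = [3, 4, -2]^T.
x_1(t) = Σ_i (v_i)_1 · z_i(0) · e^{λ_i t} (row 1 of V times the modal terms).
x_1(0.8) = 3·3·e^{-5·0.8} + (-2)·4·e^{-3·0.8} + (-1)·(-2)·e^{-1·0.8} = 9·0.018316 + (-8)·0.090718 + 2·0.449329 = 0.3378.

0.3378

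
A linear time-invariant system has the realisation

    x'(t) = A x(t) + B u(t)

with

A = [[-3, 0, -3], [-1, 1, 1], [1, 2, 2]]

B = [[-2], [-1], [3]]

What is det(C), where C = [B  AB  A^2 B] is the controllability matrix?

-186

AB = [[-3], [4], [2]]
A^2B = [[3], [9], [9]]
Controllability matrix C = [B  AB  A^2B] = [[-2, -3, 3], [-1, 4, 9], [3, 2, 9]]
Expanding along the first row, det(C) = (-2)·(4·9 - 9·2) - (-3)·((-1)·9 - 9·3) + 3·((-1)·2 - 4·3) = (-2)·18 - (-3)·(-36) + 3·(-14) = -186
Since det(C) ≠ 0, rank(C) = 3 and the system is completely controllable.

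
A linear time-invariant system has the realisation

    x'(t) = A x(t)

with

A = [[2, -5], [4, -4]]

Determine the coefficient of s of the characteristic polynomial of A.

2

For a 2×2 matrix, det(sI - A) = s^2 - (tr A)s + det A.
tr A = -2, det A = 12.
So p(s) = s^2 + 2s + 12.
The coefficient of s is 2.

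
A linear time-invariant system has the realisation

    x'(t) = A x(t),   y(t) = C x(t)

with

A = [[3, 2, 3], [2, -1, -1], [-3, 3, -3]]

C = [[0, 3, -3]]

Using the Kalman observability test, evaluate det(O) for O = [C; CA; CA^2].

CA = [[15, -12, 6]]
CA^2 = [[3, 60, 39]]
Observability matrix O = [C; CA; CA^2] = [[0, 3, -3], [15, -12, 6], [3, 60, 39]]
Expanding along the first row, det(O) = 0·((-12)·39 - 6·60) - 3·(15·39 - 6·3) + (-3)·(15·60 - (-12)·3) = 0·(-828) - 3·567 + (-3)·936 = -4509
Since det(O) ≠ 0, rank(O) = 3 and the system is completely observable.

-4509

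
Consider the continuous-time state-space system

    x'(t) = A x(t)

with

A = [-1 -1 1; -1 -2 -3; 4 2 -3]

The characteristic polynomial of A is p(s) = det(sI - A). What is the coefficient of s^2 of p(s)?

Expand det(sI - A) for the 3×3 matrix.
p(s) = s^3 + 6s^2 + 12s - 9.
(Check: constant term = det(-A) = (-1)^3 det A = -9; coefficient of s^2 = -tr A = 6.)
The coefficient of s^2 is 6.

6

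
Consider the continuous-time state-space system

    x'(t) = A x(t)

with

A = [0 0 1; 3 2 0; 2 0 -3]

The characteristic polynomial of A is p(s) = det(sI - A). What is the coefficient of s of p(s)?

Expand det(sI - A) for the 3×3 matrix.
p(s) = s^3 + s^2 - 8s + 4.
(Check: constant term = det(-A) = (-1)^3 det A = 4; coefficient of s^2 = -tr A = 1.)
The coefficient of s is -8.

-8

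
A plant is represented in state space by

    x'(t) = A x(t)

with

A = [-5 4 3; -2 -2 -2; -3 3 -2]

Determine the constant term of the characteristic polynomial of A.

78

Expand det(sI - A) for the 3×3 matrix.
p(s) = s^3 + 9s^2 + 47s + 78.
(Check: constant term = det(-A) = (-1)^3 det A = 78; coefficient of s^2 = -tr A = 9.)
The constant term is 78.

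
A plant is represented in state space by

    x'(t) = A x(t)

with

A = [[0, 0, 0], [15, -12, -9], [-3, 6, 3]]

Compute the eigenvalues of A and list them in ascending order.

-6, -3, 0

det(sI - A) = s^3 - (tr A)s^2 + (M11 + M22 + M33)s - det A, where Mii is the 2×2 principal minor of A obtained by deleting row i and column i.
tr A = 0 + (-12) + 3 = -9; M11 = (-12)·3 - (-9)·6 = -36 - (-54) = 18; M22 = 0·3 - 0·(-3) = 0 - 0 = 0; M33 = 0·(-12) - 0·15 = 0 - 0 = 0; sum of minors = 18.
det A = 0·((-12)·3 - (-9)·6) - 0·(15·3 - (-9)·(-3)) + 0·(15·6 - (-12)·(-3)) = 0·18 - 0·18 + 0·54 = 0.
So p(s) = det(sI - A) = s^3 + 9s^2 + 18s.
The constant term is 0, so p(s) = s(s^2 + 9s + 18).
Factor s^2 + 9s + 18: two numbers with sum -9 and product 18 are -3 and -6, so s^2 + 9s + 18 = (s + 3)(s + 6).
Hence p(s) = s (s + 3) (s + 6), with roots -6, -3, 0.
At least one eigenvalue has non-negative real part, so the system is not asymptotically stable.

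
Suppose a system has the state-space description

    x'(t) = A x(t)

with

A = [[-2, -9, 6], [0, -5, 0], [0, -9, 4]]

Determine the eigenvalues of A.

det(sI - A) = s^3 - (tr A)s^2 + (M11 + M22 + M33)s - det A, where Mii is the 2×2 principal minor of A obtained by deleting row i and column i.
tr A = (-2) + (-5) + 4 = -3; M11 = (-5)·4 - 0·(-9) = -20 - 0 = -20; M22 = (-2)·4 - 6·0 = -8 - 0 = -8; M33 = (-2)·(-5) - (-9)·0 = 10 - 0 = 10; sum of minors = -18.
det A = (-2)·((-5)·4 - 0·(-9)) - (-9)·(0·4 - 0·0) + 6·(0·(-9) - (-5)·0) = (-2)·(-20) - (-9)·0 + 6·0 = 40.
So p(s) = det(sI - A) = s^3 + 3s^2 - 18s - 40.
Rational-root test: any integer root divides -40. Testing small divisors, s = -2 works: p(-2) = -8 + 12 + 36 + (-40) = 0, so (s + 2) is a factor.
Dividing, p(s) = (s + 2)(s^2 + s - 20).
Factor s^2 + s - 20: two numbers with sum -1 and product -20 are 4 and -5, so s^2 + s - 20 = (s - 4)(s + 5).
Hence p(s) = (s - 4) (s + 2) (s + 5), with roots -5, -2, 4.
At least one eigenvalue has non-negative real part, so the system is not asymptotically stable.

-5, -2, 4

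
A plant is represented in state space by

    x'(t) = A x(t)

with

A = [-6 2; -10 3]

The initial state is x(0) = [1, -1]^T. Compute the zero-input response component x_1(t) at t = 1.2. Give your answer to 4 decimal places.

-1.1721

det(sI - A) = s^2 - (tr A)s + det A, with tr A = (-6) + 3 = -3 and det A = (-6)·3 - 2·(-10) = -18 - (-20) = 2.
So p(s) = det(sI - A) = s^2 + 3s + 2.
Factor s^2 + 3s + 2: two numbers with sum -3 and product 2 are -1 and -2, so s^2 + 3s + 2 = (s + 1)(s + 2).
Hence p(s) = (s + 1) (s + 2), with roots -2, -1.
The eigenvalues -2, -1 are distinct and real, so A is diagonalisable and x(t) = e^{At} x(0) = V diag(e^{λ_i t}) V^{-1} x(0), where the columns of V are the eigenvectors.
λ = -2: A - (-2)I = [[-4, 2], [-10, 5]]. Row 1 gives (-4)·v1 + 2·v2 = 0, so take v_1 = [1, 2]^T.
λ = -1: A - (-1)I = [[-5, 2], [-10, 4]]. Row 1 gives (-5)·v1 + 2·v2 = 0, so take v_2 = [2, 5]^T.
V = [v_1 v_2] = [[1, 2], [2, 5]] has det V = 1, so V^{-1} = adj(V)/det V = [[5, -2], [-2, 1]].
Modal coordinates z(0) = V^{-1} x(0): 5·1 + (-2)·(-1) = 7; (-2)·1 + 1·(-1) = -3; so z(0) = [7, -3]^T.
x_1(t) = Σ_i (v_i)_1 · z_i(0) · e^{λ_i t} (row 1 of V times the modal terms).
x_1(1.2) = 1·7·e^{-2·1.2} + 2·(-3)·e^{-1·1.2} = 7·0.090718 + (-6)·0.301194 = -1.1721.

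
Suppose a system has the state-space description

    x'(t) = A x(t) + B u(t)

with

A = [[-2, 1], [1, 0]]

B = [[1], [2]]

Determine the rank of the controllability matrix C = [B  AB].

2

AB = [[0], [1]]
Controllability matrix C = [B  AB] = [[1, 0], [2, 1]]
det(C) = 1·1 - 0·2 = 1 - 0 = 1 ≠ 0, so rank(C) = 2.
rank(C) = 2 = n, so the pair (A, B) is completely controllable.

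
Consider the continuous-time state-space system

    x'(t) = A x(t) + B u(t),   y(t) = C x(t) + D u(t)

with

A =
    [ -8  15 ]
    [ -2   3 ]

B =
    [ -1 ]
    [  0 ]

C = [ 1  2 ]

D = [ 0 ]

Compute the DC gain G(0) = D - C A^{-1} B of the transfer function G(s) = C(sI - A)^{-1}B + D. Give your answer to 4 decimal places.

1.1667

G(0) = C(-A)^{-1}B + D = -C A^{-1} B + D.
det A = 6, so A^{-1} = (1/6)·adj(A) = [[1/2, -5/2], [1/3, -4/3]]
A^{-1} B = [-1/2, -1/3]^T
C A^{-1} B = -7/6
G(0) = D - C A^{-1} B = 0 - (-7/6) = 7/6 ≈ 1.1667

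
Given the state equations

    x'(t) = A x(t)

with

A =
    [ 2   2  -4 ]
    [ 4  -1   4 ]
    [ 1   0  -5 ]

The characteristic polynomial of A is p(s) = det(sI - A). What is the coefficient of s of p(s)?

Expand det(sI - A) for the 3×3 matrix.
p(s) = s^3 + 4s^2 - 11s - 54.
(Check: constant term = det(-A) = (-1)^3 det A = -54; coefficient of s^2 = -tr A = 4.)
The coefficient of s is -11.

-11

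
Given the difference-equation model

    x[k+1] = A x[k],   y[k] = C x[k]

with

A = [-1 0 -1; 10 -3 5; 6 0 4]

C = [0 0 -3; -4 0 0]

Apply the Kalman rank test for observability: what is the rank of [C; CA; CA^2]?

CA = [[-18, 0, -12], [4, 0, 4]]
CA^2 = [[-54, 0, -30], [20, 0, 12]]
Observability matrix O = [C; CA; CA^2] = [[0, 0, -3], [-4, 0, 0], [-18, 0, -12], [4, 0, 4], [-54, 0, -30], [20, 0, 12]]
Column 2 of O is identically zero, so rank(O) ≤ 2.
The 2×2 minor from rows 1, 2, columns 1, 3 is 0·0 - (-3)·(-4) = 0 - 12 = -12 ≠ 0, so rank(O) = 2.
rank(O) = 2 < n = 3, so the pair (A, C) is not completely observable.

2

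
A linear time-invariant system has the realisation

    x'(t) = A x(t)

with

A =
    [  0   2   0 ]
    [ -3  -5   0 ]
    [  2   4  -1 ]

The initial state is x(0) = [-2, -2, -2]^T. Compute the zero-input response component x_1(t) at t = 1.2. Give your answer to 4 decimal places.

det(sI - A) = s^3 - (tr A)s^2 + (M11 + M22 + M33)s - det A, where Mii is the 2×2 principal minor of A obtained by deleting row i and column i.
tr A = 0 + (-5) + (-1) = -6; M11 = (-5)·(-1) - 0·4 = 5 - 0 = 5; M22 = 0·(-1) - 0·2 = 0 - 0 = 0; M33 = 0·(-5) - 2·(-3) = 0 - (-6) = 6; sum of minors = 11.
det A = 0·((-5)·(-1) - 0·4) - 2·((-3)·(-1) - 0·2) + 0·((-3)·4 - (-5)·2) = 0·5 - 2·3 + 0·(-2) = -6.
So p(s) = det(sI - A) = s^3 + 6s^2 + 11s + 6.
Rational-root test: any integer root divides 6. Testing small divisors, s = -1 works: p(-1) = -1 + 6 + (-11) + 6 = 0, so (s + 1) is a factor.
Dividing, p(s) = (s + 1)(s^2 + 5s + 6).
Factor s^2 + 5s + 6: two numbers with sum -5 and product 6 are -2 and -3, so s^2 + 5s + 6 = (s + 2)(s + 3).
Hence p(s) = (s + 1) (s + 2) (s + 3), with roots -3, -2, -1.
The eigenvalues -3, -2, -1 are distinct and real, so A is diagonalisable and x(t) = e^{At} x(0) = V diag(e^{λ_i t}) V^{-1} x(0), where the columns of V are the eigenvectors.
λ = -3: A - (-3)I = [[3, 2, 0], [-3, -2, 0], [2, 4, 2]]. v must be orthogonal to every row; (row 1) × (row 3) = [4, -6, 8], so take v_1 = [-2, 3, -4]^T.
λ = -2: A - (-2)I = [[2, 2, 0], [-3, -3, 0], [2, 4, 1]]. v must be orthogonal to every row; (row 1) × (row 3) = [2, -2, 4], so take v_2 = [1, -1, 2]^T.
λ = -1: A - (-1)I = [[1, 2, 0], [-3, -4, 0], [2, 4, 0]]. v must be orthogonal to every row; (row 1) × (row 2) = [0, 0, 2], so take v_3 = [0, 0, 1]^T.
V = [v_1 v_2 v_3] = [[-2, 1, 0], [3, -1, 0], [-4, 2, 1]] has det V = -1, so V^{-1} = adj(V)/det V = [[1, 1, 0], [3, 2, 0], [-2, 0, 1]].
Modal coordinates z(0) = V^{-1} x(0): 1·(-2) + 1·(-2) + 0·(-2) = -4; 3·(-2) + 2·(-2) + 0·(-2) = -10; (-2)·(-2) + 0·(-2) + 1·(-2) = 2; so z(0) = [-4, -10, 2]^T.
x_1(t) = Σ_i (v_i)_1 · z_i(0) · e^{λ_i t} (row 1 of V times the modal terms).
x_1(1.2) = (-2)·(-4)·e^{-3·1.2} + 1·(-10)·e^{-2·1.2} + 0·2·e^{-1·1.2} = 8·0.027324 + (-10)·0.090718 + 0·0.301194 = -0.6886.

-0.6886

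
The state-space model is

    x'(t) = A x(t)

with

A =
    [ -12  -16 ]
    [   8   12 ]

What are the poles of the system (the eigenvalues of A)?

det(sI - A) = s^2 - (tr A)s + det A, with tr A = (-12) + 12 = 0 and det A = (-12)·12 - (-16)·8 = -144 - (-128) = -16.
So p(s) = det(sI - A) = s^2 - 16.
Factor s^2 - 16: two numbers with sum 0 and product -16 are 4 and -4, so s^2 - 16 = (s - 4)(s + 4).
Hence p(s) = (s - 4) (s + 4), with roots -4, 4.
At least one eigenvalue has non-negative real part, so the system is not asymptotically stable.

-4, 4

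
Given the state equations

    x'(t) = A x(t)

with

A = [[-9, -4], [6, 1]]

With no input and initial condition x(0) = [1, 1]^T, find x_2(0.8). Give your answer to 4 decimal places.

det(sI - A) = s^2 - (tr A)s + det A, with tr A = (-9) + 1 = -8 and det A = (-9)·1 - (-4)·6 = -9 - (-24) = 15.
So p(s) = det(sI - A) = s^2 + 8s + 15.
Factor s^2 + 8s + 15: two numbers with sum -8 and product 15 are -3 and -5, so s^2 + 8s + 15 = (s + 3)(s + 5).
Hence p(s) = (s + 3) (s + 5), with roots -5, -3.
The eigenvalues -5, -3 are distinct and real, so A is diagonalisable and x(t) = e^{At} x(0) = V diag(e^{λ_i t}) V^{-1} x(0), where the columns of V are the eigenvectors.
λ = -5: A - (-5)I = [[-4, -4], [6, 6]]. Row 1 gives (-4)·v1 + (-4)·v2 = 0, so take v_1 = [-1, 1]^T.
λ = -3: A - (-3)I = [[-6, -4], [6, 4]]. Row 1 gives (-6)·v1 + (-4)·v2 = 0, so take v_2 = [-2, 3]^T.
V = [v_1 v_2] = [[-1, -2], [1, 3]] has det V = -1, so V^{-1} = adj(V)/det V = [[-3, -2], [1, 1]].
Modal coordinates z(0) = V^{-1} x(0): (-3)·1 + (-2)·1 = -5; 1·1 + 1·1 = 2; so z(0) = [-5, 2]^T.
x_2(t) = Σ_i (v_i)_2 · z_i(0) · e^{λ_i t} (row 2 of V times the modal terms).
x_2(0.8) = 1·(-5)·e^{-5·0.8} + 3·2·e^{-3·0.8} = (-5)·0.018316 + 6·0.090718 = 0.4527.

0.4527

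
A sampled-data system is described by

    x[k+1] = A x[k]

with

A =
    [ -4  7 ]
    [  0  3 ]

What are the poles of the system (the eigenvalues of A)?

det(zI - A) = z^2 - (tr A)z + det A, with tr A = (-4) + 3 = -1 and det A = (-4)·3 - 7·0 = -12 - 0 = -12.
So p(z) = det(zI - A) = z^2 + z - 12.
Factor z^2 + z - 12: two numbers with sum -1 and product -12 are 3 and -4, so z^2 + z - 12 = (z - 3)(z + 4).
Hence p(z) = (z - 3) (z + 4), with roots -4, 3.

-4, 3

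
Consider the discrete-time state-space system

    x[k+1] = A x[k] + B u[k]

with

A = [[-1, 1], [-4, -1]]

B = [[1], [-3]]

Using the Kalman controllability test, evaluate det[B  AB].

-13

AB = [[-4], [-1]]
Controllability matrix C = [B  AB] = [[1, -4], [-3, -1]]
det(C) = 1·(-1) - (-4)·(-3) = -1 - 12 = -13
Since det(C) ≠ 0, rank(C) = 2 and the system is completely controllable.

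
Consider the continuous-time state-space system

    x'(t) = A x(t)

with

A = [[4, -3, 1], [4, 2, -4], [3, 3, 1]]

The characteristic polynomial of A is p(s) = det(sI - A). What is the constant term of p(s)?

Expand det(sI - A) for the 3×3 matrix.
p(s) = s^3 - 7s^2 + 35s - 110.
(Check: constant term = det(-A) = (-1)^3 det A = -110; coefficient of s^2 = -tr A = -7.)
The constant term is -110.

-110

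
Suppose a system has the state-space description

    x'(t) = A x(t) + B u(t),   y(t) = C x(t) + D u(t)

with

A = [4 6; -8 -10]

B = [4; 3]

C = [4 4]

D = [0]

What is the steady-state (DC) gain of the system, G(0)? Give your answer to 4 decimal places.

G(0) = C(-A)^{-1}B + D = -C A^{-1} B + D.
det A = 8, so A^{-1} = (1/8)·adj(A) = [[-5/4, -3/4], [1, 1/2]]
A^{-1} B = [-29/4, 11/2]^T
C A^{-1} B = -7
G(0) = D - C A^{-1} B = 0 - (-7) = 7

7.0000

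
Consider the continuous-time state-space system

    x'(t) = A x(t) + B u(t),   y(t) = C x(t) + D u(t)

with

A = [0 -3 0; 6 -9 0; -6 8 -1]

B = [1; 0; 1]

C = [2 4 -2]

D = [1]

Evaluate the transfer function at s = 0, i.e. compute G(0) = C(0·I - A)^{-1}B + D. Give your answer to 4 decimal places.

G(0) = C(-A)^{-1}B + D = -C A^{-1} B + D.
det A = -18, so A^{-1} = (1/-18)·adj(A) = [[-1/2, 1/6, 0], [-1/3, 0, 0], [1/3, -1, -1]]
A^{-1} B = [-1/2, -1/3, -2/3]^T
C A^{-1} B = -1
G(0) = D - C A^{-1} B = 1 - (-1) = 2

2.0000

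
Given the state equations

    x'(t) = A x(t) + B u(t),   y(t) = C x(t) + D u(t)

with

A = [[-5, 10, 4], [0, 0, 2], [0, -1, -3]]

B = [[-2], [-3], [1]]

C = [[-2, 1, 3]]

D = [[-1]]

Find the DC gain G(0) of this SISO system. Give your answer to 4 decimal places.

G(0) = C(-A)^{-1}B + D = -C A^{-1} B + D.
det A = -10, so A^{-1} = (1/-10)·adj(A) = [[-1/5, -13/5, -2], [0, -3/2, -1], [0, 1/2, 0]]
A^{-1} B = [31/5, 7/2, -3/2]^T
C A^{-1} B = -67/5
G(0) = D - C A^{-1} B = -1 - (-67/5) = 62/5 ≈ 12.4000

12.4000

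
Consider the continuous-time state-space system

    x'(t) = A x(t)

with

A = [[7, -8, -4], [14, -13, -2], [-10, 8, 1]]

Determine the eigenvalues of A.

-5, -3, 3

det(sI - A) = s^3 - (tr A)s^2 + (M11 + M22 + M33)s - det A, where Mii is the 2×2 principal minor of A obtained by deleting row i and column i.
tr A = 7 + (-13) + 1 = -5; M11 = (-13)·1 - (-2)·8 = -13 - (-16) = 3; M22 = 7·1 - (-4)·(-10) = 7 - 40 = -33; M33 = 7·(-13) - (-8)·14 = -91 - (-112) = 21; sum of minors = -9.
det A = 7·((-13)·1 - (-2)·8) - (-8)·(14·1 - (-2)·(-10)) + (-4)·(14·8 - (-13)·(-10)) = 7·3 - (-8)·(-6) + (-4)·(-18) = 45.
So p(s) = det(sI - A) = s^3 + 5s^2 - 9s - 45.
Rational-root test: any integer root divides -45. Testing small divisors, s = -3 works: p(-3) = -27 + 45 + 27 + (-45) = 0, so (s + 3) is a factor.
Dividing, p(s) = (s + 3)(s^2 + 2s - 15).
Factor s^2 + 2s - 15: two numbers with sum -2 and product -15 are 3 and -5, so s^2 + 2s - 15 = (s - 3)(s + 5).
Hence p(s) = (s - 3) (s + 3) (s + 5), with roots -5, -3, 3.
At least one eigenvalue has non-negative real part, so the system is not asymptotically stable.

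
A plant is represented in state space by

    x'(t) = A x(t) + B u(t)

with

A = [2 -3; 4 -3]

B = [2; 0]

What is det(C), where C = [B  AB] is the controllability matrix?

AB = [[4], [8]]
Controllability matrix C = [B  AB] = [[2, 4], [0, 8]]
det(C) = 2·8 - 4·0 = 16 - 0 = 16
Since det(C) ≠ 0, rank(C) = 2 and the system is completely controllable.

16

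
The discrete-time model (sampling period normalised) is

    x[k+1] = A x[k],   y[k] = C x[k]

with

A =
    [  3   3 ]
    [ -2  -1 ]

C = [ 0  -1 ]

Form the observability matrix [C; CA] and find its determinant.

2

CA = [[2, 1]]
Observability matrix O = [C; CA] = [[0, -1], [2, 1]]
det(O) = 0·1 - (-1)·2 = 0 - (-2) = 2
Since det(O) ≠ 0, rank(O) = 2 and the system is completely observable.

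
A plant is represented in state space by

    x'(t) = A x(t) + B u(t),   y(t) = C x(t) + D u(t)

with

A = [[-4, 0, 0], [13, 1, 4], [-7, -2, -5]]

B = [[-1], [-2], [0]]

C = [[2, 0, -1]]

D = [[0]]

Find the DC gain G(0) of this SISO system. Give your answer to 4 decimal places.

-3.4167

G(0) = C(-A)^{-1}B + D = -C A^{-1} B + D.
det A = -12, so A^{-1} = (1/-12)·adj(A) = [[-1/4, 0, 0], [-37/12, -5/3, -4/3], [19/12, 2/3, 1/3]]
A^{-1} B = [1/4, 77/12, -35/12]^T
C A^{-1} B = 41/12
G(0) = D - C A^{-1} B = 0 - (41/12) = -41/12 ≈ -3.4167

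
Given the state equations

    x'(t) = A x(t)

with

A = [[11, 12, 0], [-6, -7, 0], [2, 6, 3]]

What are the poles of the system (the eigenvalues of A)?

-1, 3, 5

det(sI - A) = s^3 - (tr A)s^2 + (M11 + M22 + M33)s - det A, where Mii is the 2×2 principal minor of A obtained by deleting row i and column i.
tr A = 11 + (-7) + 3 = 7; M11 = (-7)·3 - 0·6 = -21 - 0 = -21; M22 = 11·3 - 0·2 = 33 - 0 = 33; M33 = 11·(-7) - 12·(-6) = -77 - (-72) = -5; sum of minors = 7.
det A = 11·((-7)·3 - 0·6) - 12·((-6)·3 - 0·2) + 0·((-6)·6 - (-7)·2) = 11·(-21) - 12·(-18) + 0·(-22) = -15.
So p(s) = det(sI - A) = s^3 - 7s^2 + 7s + 15.
Rational-root test: any integer root divides 15. Testing small divisors, s = -1 works: p(-1) = -1 + (-7) + (-7) + 15 = 0, so (s + 1) is a factor.
Dividing, p(s) = (s + 1)(s^2 - 8s + 15).
Factor s^2 - 8s + 15: two numbers with sum 8 and product 15 are 5 and 3, so s^2 - 8s + 15 = (s - 5)(s - 3).
Hence p(s) = (s - 5) (s - 3) (s + 1), with roots -1, 3, 5.
At least one eigenvalue has non-negative real part, so the system is not asymptotically stable.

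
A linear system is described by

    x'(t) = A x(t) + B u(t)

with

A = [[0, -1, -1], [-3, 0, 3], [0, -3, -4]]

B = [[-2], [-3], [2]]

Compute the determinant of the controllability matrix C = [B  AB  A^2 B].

1191

AB = [[1], [12], [1]]
A^2B = [[-13], [0], [-40]]
Controllability matrix C = [B  AB  A^2B] = [[-2, 1, -13], [-3, 12, 0], [2, 1, -40]]
Expanding along the first row, det(C) = (-2)·(12·(-40) - 0·1) - 1·((-3)·(-40) - 0·2) + (-13)·((-3)·1 - 12·2) = (-2)·(-480) - 1·120 + (-13)·(-27) = 1191
Since det(C) ≠ 0, rank(C) = 3 and the system is completely controllable.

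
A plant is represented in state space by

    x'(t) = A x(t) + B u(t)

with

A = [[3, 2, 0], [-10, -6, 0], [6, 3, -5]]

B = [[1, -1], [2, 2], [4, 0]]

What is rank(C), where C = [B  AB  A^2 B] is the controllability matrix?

AB = [[7, 1], [-22, -2], [-8, 0]]
A^2B = [[-23, -1], [62, 2], [16, 0]]
Controllability matrix C = [B  AB  A^2B] = [[1, -1, 7, 1, -23, -1], [2, 2, -22, -2, 62, 2], [4, 0, -8, 0, 16, 0]]
The rows r1, r2, r3 of C are linearly dependent: -2·r1 - r2 + r3 = 0 (check each entry), so rank(C) ≤ 2.
The 2×2 minor from rows 1, 2, columns 1, 2 is 1·2 - (-1)·2 = 2 - (-2) = 4 ≠ 0, so rank(C) = 2.
rank(C) = 2 < n = 3, so the pair (A, B) is not completely controllable.

2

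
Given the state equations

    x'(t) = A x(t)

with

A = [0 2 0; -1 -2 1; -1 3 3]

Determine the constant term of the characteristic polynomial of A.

-4

Expand det(sI - A) for the 3×3 matrix.
p(s) = s^3 - s^2 - 7s - 4.
(Check: constant term = det(-A) = (-1)^3 det A = -4; coefficient of s^2 = -tr A = -1.)
The constant term is -4.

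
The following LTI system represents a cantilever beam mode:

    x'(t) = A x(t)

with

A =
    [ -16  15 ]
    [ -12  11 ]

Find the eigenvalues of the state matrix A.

det(sI - A) = s^2 - (tr A)s + det A, with tr A = (-16) + 11 = -5 and det A = (-16)·11 - 15·(-12) = -176 - (-180) = 4.
So p(s) = det(sI - A) = s^2 + 5s + 4.
Factor s^2 + 5s + 4: two numbers with sum -5 and product 4 are -1 and -4, so s^2 + 5s + 4 = (s + 1)(s + 4).
Hence p(s) = (s + 1) (s + 4), with roots -4, -1.
All eigenvalues have negative real part, so the system is asymptotically stable.

-4, -1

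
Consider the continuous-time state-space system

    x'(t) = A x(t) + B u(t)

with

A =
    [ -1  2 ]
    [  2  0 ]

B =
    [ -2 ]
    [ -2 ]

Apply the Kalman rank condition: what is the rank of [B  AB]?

2

AB = [[-2], [-4]]
Controllability matrix C = [B  AB] = [[-2, -2], [-2, -4]]
det(C) = (-2)·(-4) - (-2)·(-2) = 8 - 4 = 4 ≠ 0, so rank(C) = 2.
rank(C) = 2 = n, so the pair (A, B) is completely controllable.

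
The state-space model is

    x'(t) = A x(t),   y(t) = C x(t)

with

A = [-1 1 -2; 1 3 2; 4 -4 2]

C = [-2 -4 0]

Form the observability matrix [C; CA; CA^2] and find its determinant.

CA = [[-2, -14, -4]]
CA^2 = [[-28, -28, -32]]
Observability matrix O = [C; CA; CA^2] = [[-2, -4, 0], [-2, -14, -4], [-28, -28, -32]]
Expanding along the first row, det(O) = (-2)·((-14)·(-32) - (-4)·(-28)) - (-4)·((-2)·(-32) - (-4)·(-28)) + 0·((-2)·(-28) - (-14)·(-28)) = (-2)·336 - (-4)·(-48) + 0·(-336) = -864
Since det(O) ≠ 0, rank(O) = 3 and the system is completely observable.

-864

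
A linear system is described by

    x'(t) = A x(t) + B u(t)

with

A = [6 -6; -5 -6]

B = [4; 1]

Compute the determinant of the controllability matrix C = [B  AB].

-122

AB = [[18], [-26]]
Controllability matrix C = [B  AB] = [[4, 18], [1, -26]]
det(C) = 4·(-26) - 18·1 = -104 - 18 = -122
Since det(C) ≠ 0, rank(C) = 2 and the system is completely controllable.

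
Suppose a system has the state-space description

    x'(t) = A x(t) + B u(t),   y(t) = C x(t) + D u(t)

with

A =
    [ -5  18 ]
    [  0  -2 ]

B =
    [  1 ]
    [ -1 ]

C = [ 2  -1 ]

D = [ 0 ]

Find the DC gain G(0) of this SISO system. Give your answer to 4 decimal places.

G(0) = C(-A)^{-1}B + D = -C A^{-1} B + D.
det A = 10, so A^{-1} = (1/10)·adj(A) = [[-1/5, -9/5], [0, -1/2]]
A^{-1} B = [8/5, 1/2]^T
C A^{-1} B = 27/10
G(0) = D - C A^{-1} B = 0 - (27/10) = -27/10 ≈ -2.7000

-2.7000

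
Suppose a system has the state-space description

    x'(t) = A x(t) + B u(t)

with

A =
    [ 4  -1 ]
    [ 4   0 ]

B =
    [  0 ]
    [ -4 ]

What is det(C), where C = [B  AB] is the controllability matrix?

AB = [[4], [0]]
Controllability matrix C = [B  AB] = [[0, 4], [-4, 0]]
det(C) = 0·0 - 4·(-4) = 0 - (-16) = 16
Since det(C) ≠ 0, rank(C) = 2 and the system is completely controllable.

16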